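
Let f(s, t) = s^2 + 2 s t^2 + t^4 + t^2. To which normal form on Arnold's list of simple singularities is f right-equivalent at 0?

The Hessian of f at 0 is [[2, 0], [0, 2]] with rank 2, so corank 0. A Groebner basis of the Jacobian ideal J(f) in C{s,t} is {s, t}; counting standard monomials gives mu = 1. Corank 0: nondegenerate Morse point, so A_1.

A_{1}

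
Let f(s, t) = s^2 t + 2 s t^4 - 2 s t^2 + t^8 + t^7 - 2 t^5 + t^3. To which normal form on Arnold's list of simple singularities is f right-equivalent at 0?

The Hessian of f at 0 has rank 0. Corank 2; j^3 = t*(s - t)^2 has shape L^2 M (L != M), so D-series; mu = 9 gives D_9.

D_{9}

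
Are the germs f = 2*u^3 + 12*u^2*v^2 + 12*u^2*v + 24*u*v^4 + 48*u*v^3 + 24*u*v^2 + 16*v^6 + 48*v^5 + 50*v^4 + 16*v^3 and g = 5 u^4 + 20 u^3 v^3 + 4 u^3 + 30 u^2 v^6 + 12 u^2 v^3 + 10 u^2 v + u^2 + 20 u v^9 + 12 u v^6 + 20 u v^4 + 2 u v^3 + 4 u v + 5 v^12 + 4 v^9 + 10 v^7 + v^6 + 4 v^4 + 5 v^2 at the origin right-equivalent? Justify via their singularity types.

The Hessian of f at 0 is [[0, 0], [0, 0]] with rank 0, so corank 2. A Groebner basis of the Jacobian ideal J(f) in C{u,v} is {u^3 + 3*u^2 + 12*u*v + 12*v^2, u^2*v - u^2 - 4*u*v - 4*v^2, u^2/4 + u*v^2 + u*v + v^2, v^3}; counting standard monomials gives mu = 6. Corank 2; j^3 = 2*(u + 2*v)^3 is a perfect cube, so E-series; the 4-jet and mu = 6 give E_6. The Hessian of g at 0 is [[2, 4], [4, 10]] with rank 2, so corank 0. A Groebner basis of the Jacobian ideal J(g) in C{u,v} is {u, v}; counting standard monomials gives mu = 1. Corank 0: nondegenerate Morse point, so A_1. f is E_6 but g is A_1, hence not right-equivalent.

No.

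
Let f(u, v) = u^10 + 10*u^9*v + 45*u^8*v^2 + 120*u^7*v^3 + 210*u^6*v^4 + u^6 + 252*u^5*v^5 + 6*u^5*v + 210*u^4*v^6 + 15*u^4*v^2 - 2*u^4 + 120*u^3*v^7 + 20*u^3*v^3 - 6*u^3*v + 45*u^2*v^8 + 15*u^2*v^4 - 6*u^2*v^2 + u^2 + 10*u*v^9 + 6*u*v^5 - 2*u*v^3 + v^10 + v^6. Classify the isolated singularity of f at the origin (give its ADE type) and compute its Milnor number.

Type A_9, Milnor number mu = 9.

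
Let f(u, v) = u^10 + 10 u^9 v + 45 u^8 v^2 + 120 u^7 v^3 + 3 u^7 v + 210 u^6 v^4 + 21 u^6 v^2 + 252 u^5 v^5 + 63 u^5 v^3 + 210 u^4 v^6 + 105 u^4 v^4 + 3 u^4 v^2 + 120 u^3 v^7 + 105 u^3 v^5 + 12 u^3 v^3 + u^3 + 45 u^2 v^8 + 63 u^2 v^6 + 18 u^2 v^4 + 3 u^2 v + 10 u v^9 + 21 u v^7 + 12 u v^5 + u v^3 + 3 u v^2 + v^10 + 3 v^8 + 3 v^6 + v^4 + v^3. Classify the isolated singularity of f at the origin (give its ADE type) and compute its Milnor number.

Type E7, Milnor number mu = 7.

The Hessian of f at 0 has rank 0. Corank 2; j^3 = (u + v)^3 is a perfect cube, so E-series; the 4-jet and mu = 7 give E_7.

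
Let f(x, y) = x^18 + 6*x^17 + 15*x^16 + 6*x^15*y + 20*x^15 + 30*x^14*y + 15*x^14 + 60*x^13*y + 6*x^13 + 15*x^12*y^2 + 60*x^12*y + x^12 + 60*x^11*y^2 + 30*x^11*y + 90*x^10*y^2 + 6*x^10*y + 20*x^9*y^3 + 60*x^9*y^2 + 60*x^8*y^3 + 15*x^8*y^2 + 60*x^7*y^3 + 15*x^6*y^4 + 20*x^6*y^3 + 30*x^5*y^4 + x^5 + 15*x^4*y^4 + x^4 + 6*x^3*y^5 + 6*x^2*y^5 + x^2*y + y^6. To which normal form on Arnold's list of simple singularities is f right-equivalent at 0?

The Hessian of f at 0 has rank 0. Corank 2; j^3 = x^2*y has shape L^2 M (L != M), so D-series; mu = 7 gives D_7.

D7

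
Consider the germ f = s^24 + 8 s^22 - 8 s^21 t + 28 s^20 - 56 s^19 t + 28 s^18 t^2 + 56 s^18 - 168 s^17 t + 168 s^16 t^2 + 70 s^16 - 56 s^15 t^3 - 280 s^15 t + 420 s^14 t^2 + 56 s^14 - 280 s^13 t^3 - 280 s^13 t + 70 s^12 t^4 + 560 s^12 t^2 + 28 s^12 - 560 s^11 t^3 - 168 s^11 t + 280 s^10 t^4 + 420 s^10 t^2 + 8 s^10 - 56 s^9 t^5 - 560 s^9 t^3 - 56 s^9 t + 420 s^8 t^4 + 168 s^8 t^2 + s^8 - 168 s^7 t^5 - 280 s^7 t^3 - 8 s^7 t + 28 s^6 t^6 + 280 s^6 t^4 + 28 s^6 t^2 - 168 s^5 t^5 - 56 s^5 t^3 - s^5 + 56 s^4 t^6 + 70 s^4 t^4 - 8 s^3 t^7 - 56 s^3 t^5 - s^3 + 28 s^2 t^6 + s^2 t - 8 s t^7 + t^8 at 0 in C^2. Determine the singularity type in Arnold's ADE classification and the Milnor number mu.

The Hessian of f at 0 is [[0, 0], [0, 0]] with rank 0, so corank 2. A Groebner basis of the Jacobian ideal J(f) in C{s,t} is {s*t/8 + t^7, s*t^2, s^2 - s*t}; counting standard monomials gives mu = 9. Corank 2; j^3 = -s^2*(s - t) has shape L^2 M (L != M), so D-series; mu = 9 gives D_9.

Type D_9, Milnor number mu = 9.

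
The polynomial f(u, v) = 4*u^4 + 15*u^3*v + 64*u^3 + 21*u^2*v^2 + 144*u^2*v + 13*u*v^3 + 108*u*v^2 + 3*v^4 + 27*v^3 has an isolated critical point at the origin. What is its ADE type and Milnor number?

The Hessian of f at 0 is [[0, 0], [0, 0]] with rank 0, so corank 2. A Groebner basis of the Jacobian ideal J(f) in C{u,v} is {196608*u^2 + 294912*u*v + v^4 + 64*v^3 + 110592*v^2, u^3 + 1008*u^2 + 1512*u*v + 3*v^3/4 + 567*v^2, u^2*v - 832*u^2 - 1248*u*v - 5*v^3/6 - 468*v^2, 512*u^2 + u*v^2 + 768*u*v + 11*v^3/12 + 288*v^2}; counting standard monomials gives mu = 7. Corank 2; j^3 = (4*u + 3*v)^3 is a perfect cube, so E-series; the 4-jet and mu = 7 give E_7.

Type E_{7}, Milnor number mu = 7.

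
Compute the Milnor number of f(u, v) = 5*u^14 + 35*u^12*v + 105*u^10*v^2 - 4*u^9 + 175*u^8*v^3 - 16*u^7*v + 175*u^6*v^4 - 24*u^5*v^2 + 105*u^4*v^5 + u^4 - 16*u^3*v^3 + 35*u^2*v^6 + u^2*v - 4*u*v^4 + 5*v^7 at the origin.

8

The Hessian of f at 0 has rank 0. Corank 2; j^3 = u^2*v has shape L^2 M (L != M), so D-series; mu = 8 gives D_8.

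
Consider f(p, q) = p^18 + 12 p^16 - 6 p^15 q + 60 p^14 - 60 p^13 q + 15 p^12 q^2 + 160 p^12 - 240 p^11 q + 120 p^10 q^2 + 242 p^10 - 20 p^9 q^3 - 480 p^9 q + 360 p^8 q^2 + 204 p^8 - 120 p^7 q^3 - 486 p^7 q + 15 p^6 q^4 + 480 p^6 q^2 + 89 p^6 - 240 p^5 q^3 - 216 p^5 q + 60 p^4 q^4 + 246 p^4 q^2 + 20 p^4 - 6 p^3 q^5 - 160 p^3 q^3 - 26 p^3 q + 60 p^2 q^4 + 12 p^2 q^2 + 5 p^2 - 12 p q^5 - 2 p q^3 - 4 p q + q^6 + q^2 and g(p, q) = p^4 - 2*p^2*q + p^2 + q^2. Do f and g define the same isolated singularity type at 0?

Yes.

The Hessian of f at 0 has rank 2. Corank 0: nondegenerate Morse point, so A_1. The Hessian of g at 0 has rank 2. Corank 0: nondegenerate Morse point, so A_1. Both have type A_1, hence right-equivalent.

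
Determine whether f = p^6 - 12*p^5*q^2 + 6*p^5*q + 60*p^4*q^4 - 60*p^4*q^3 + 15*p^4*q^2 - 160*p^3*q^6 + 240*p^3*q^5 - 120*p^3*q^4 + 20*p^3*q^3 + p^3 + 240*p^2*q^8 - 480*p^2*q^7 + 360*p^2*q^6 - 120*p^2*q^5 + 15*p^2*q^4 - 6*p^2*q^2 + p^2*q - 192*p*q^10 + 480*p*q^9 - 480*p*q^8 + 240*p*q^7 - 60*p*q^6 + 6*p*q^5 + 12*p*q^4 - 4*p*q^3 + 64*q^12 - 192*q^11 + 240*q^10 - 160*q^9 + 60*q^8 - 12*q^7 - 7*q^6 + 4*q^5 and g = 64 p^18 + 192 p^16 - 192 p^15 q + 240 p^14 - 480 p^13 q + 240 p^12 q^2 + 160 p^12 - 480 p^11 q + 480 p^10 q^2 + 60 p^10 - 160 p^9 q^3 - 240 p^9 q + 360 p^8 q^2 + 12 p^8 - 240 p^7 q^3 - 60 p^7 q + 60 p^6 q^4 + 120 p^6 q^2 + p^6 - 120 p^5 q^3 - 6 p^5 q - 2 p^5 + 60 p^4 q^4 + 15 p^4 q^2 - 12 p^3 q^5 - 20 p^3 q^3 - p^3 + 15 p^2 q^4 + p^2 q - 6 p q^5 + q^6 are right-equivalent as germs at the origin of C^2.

The Hessian of f at 0 has rank 0. Corank 2; j^3 = p^2*(p + q) has shape L^2 M (L != M), so D-series; mu = 7 gives D_7. The Hessian of g at 0 has rank 0. Corank 2; j^3 = -p^2*(p - q) has shape L^2 M (L != M), so D-series; mu = 7 gives D_7. Both have type D_7, hence right-equivalent.

Yes.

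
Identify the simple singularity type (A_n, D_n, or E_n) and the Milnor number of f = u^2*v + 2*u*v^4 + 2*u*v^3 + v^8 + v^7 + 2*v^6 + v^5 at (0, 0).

Type D_9, Milnor number mu = 9.

The Hessian of f at 0 has rank 0. Corank 2; j^3 = u^2*v has shape L^2 M (L != M), so D-series; mu = 9 gives D_9.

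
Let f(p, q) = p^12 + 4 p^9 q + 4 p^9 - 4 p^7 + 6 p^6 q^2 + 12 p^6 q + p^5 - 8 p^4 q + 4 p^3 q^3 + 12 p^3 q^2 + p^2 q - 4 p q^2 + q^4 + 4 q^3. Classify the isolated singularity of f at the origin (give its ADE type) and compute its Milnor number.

Type D_{5}, Milnor number mu = 5.

The Hessian of f at 0 is [[0, 0], [0, 0]] with rank 0, so corank 2. A Groebner basis of the Jacobian ideal J(f) in C{p,q} is {p^3 + 2*p^2 - 8*q^2, p^2/4 + q^3 - q^2, p*q - 2*q^2}; counting standard monomials gives mu = 5. Corank 2; j^3 = q*(p - 2*q)^2 has shape L^2 M (L != M), so D-series; mu = 5 gives D_5.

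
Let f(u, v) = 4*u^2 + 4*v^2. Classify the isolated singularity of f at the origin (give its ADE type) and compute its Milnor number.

The Hessian of f at 0 has rank 2. Corank 0: nondegenerate Morse point, so A_1.

Type A1, Milnor number mu = 1.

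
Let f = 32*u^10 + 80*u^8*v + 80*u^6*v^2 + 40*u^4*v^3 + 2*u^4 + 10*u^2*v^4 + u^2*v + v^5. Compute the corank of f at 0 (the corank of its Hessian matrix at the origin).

Hessian at 0 has rank 0.

2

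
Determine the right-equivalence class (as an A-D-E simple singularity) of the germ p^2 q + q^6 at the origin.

D_7

The Hessian of f at 0 has rank 0. Corank 2; j^3 = p^2*q has shape L^2 M (L != M), so D-series; mu = 7 gives D_7.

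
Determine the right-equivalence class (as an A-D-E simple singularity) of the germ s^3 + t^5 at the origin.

E_{8}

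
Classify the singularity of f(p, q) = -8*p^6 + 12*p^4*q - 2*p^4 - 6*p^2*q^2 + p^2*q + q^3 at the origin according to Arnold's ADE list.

D_4

The Hessian of f at 0 has rank 0. Corank 2; j^3 = q*(p^2 + q^2) splits into three distinct lines over C (the quadratic factor has nonzero discriminant), so D_4.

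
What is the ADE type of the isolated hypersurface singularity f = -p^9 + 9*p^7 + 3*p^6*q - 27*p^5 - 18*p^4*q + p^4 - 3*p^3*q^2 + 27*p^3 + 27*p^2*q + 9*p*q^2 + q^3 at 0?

The Hessian of f at 0 has rank 0. Corank 2; j^3 = (3*p + q)^3 is a perfect cube, so E-series; the 4-jet and mu = 6 give E_6.

E6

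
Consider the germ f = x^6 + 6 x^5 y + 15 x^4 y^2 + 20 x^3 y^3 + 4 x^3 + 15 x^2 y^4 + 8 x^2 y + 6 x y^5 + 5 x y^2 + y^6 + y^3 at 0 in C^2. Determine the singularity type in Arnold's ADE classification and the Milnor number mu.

Type D7, Milnor number mu = 7.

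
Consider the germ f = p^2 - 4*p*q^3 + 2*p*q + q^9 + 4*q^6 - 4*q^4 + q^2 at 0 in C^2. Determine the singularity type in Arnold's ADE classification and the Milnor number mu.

Type A_8, Milnor number mu = 8.

The Hessian of f at 0 has rank 1. Corank 1: A-series; mu = 8 gives A_8.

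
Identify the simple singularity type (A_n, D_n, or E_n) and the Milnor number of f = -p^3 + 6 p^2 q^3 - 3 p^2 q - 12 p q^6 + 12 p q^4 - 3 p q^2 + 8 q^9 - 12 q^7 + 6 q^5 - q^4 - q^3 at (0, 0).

Type E6, Milnor number mu = 6.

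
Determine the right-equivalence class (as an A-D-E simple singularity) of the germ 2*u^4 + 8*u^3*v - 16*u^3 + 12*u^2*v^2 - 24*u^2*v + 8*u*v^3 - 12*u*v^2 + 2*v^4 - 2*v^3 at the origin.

E_{6}

The Hessian of f at 0 is [[0, 0], [0, 0]] with rank 0, so corank 2. A Groebner basis of the Jacobian ideal J(f) in C{u,v} is {v^4, u*v^2 + 2*v^3/3, u^2 + u*v + v^2/4}; counting standard monomials gives mu = 6. Corank 2; j^3 = -2*(2*u + v)^3 is a perfect cube, so E-series; the 4-jet and mu = 6 give E_6.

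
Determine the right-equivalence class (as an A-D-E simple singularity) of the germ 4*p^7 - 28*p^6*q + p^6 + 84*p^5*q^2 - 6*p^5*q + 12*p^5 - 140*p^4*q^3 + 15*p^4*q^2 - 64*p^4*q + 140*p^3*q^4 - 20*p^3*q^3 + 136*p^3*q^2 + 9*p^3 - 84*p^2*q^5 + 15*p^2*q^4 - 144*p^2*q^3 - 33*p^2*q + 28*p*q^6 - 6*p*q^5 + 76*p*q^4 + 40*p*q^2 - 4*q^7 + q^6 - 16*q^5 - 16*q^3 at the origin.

D7

The Hessian of f at 0 has rank 0. Corank 2; j^3 = (p - q)*(3*p - 4*q)^2 has shape L^2 M (L != M), so D-series; mu = 7 gives D_7.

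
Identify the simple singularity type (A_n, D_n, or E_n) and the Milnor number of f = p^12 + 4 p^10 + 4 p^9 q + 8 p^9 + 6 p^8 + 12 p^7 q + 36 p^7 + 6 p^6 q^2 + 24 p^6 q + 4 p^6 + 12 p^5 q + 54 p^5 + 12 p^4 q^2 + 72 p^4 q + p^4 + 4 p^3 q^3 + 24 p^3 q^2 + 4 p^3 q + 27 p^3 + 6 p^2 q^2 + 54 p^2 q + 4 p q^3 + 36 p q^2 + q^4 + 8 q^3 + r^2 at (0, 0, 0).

Type E6, Milnor number mu = 6.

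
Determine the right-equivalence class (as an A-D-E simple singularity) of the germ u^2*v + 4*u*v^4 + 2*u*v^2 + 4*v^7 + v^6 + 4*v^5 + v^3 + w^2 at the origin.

D_7

The Hessian of f at 0 has rank 1. Corank 2; j^3 = v*(u + v)^2 has shape L^2 M (L != M), so D-series; mu = 7 gives D_7.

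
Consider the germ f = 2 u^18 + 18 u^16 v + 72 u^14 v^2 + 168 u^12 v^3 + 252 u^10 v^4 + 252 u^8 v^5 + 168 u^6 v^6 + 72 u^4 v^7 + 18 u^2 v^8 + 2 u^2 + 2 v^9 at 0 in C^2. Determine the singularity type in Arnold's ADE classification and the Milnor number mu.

Type A8, Milnor number mu = 8.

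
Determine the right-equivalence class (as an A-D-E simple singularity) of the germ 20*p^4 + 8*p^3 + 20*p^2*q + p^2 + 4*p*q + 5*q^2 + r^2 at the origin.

A_{1}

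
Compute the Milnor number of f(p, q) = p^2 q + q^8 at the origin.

The Hessian of f at 0 has rank 0. Corank 2; j^3 = p^2*q has shape L^2 M (L != M), so D-series; mu = 9 gives D_9.

9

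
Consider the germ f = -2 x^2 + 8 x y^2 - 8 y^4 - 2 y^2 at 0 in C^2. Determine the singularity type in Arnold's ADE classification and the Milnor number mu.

The Hessian of f at 0 has rank 2. Corank 0: nondegenerate Morse point, so A_1.

Type A_1, Milnor number mu = 1.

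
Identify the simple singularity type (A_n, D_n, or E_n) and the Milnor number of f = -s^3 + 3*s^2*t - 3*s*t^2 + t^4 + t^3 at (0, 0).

Type E_{6}, Milnor number mu = 6.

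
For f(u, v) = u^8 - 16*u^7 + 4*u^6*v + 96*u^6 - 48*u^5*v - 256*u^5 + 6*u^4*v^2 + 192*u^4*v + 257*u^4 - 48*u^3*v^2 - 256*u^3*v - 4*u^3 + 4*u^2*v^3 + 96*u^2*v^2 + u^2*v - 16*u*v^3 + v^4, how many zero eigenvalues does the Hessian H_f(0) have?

2

Hessian at 0 has rank 0.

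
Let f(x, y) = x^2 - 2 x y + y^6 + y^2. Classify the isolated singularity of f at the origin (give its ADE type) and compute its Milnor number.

The Hessian of f at 0 has rank 1. Corank 1: A-series; mu = 5 gives A_5.

Type A_5, Milnor number mu = 5.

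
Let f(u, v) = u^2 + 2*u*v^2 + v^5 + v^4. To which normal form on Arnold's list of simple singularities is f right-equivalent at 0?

The Hessian of f at 0 is [[2, 0], [0, 0]] with rank 1, so corank 1. A Groebner basis of the Jacobian ideal J(f) in C{u,v} is {u^2, u + v^2}; counting standard monomials gives mu = 4. Corank 1: A-series; mu = 4 gives A_4.

A4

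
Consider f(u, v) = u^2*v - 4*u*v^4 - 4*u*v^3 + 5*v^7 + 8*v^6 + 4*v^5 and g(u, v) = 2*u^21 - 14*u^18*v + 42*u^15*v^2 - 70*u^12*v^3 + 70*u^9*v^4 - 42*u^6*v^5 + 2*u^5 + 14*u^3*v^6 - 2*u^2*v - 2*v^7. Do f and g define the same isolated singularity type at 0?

The Hessian of f at 0 has rank 0. Corank 2; j^3 = u^2*v has shape L^2 M (L != M), so D-series; mu = 8 gives D_8. The Hessian of g at 0 has rank 0. Corank 2; j^3 = -2*u^2*v has shape L^2 M (L != M), so D-series; mu = 8 gives D_8. Both have type D_8, hence right-equivalent.

Yes.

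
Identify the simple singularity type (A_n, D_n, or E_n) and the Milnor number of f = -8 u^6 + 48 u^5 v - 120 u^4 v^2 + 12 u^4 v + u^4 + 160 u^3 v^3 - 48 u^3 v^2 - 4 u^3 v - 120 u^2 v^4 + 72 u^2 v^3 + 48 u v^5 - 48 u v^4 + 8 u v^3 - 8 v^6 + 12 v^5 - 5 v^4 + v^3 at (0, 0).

Type E_6, Milnor number mu = 6.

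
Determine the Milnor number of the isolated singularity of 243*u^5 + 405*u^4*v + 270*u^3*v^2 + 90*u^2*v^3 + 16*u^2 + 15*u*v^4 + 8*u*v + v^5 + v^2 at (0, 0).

4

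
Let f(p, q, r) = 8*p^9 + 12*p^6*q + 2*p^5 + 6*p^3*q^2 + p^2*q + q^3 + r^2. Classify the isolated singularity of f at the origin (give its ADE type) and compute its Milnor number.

Type D_4, Milnor number mu = 4.

The Hessian of f at 0 has rank 1. Corank 2; j^3 = q*(p^2 + q^2) splits into three distinct lines over C (the quadratic factor has nonzero discriminant), so D_4.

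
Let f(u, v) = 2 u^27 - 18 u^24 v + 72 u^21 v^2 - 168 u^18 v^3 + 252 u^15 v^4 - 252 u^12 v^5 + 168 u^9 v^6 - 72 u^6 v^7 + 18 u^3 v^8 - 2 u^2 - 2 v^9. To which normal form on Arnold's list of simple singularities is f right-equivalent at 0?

A8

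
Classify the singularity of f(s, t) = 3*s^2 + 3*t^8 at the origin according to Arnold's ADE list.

A_7

The Hessian of f at 0 is [[6, 0], [0, 0]] with rank 1, so corank 1. A Groebner basis of the Jacobian ideal J(f) in C{s,t} is {t^7, s}; counting standard monomials gives mu = 7. Corank 1: A-series; mu = 7 gives A_7.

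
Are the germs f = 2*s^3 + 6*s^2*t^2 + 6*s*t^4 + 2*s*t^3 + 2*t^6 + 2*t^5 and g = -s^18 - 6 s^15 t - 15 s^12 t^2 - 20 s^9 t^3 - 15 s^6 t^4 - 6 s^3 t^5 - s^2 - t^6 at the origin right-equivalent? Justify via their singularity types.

No.

The Hessian of f at 0 is [[0, 0], [0, 0]] with rank 0, so corank 2. A Groebner basis of the Jacobian ideal J(f) in C{s,t} is {-s^2 + t^4 - t^3/3, s^3, s^2*t + s^2/3 + t^3/9, s^2 + s*t^2 + t^3/3}; counting standard monomials gives mu = 7. Corank 2; j^3 = 2*s^3 is a perfect cube, so E-series; the 4-jet and mu = 7 give E_7. The Hessian of g at 0 is [[-2, 0], [0, 0]] with rank 1, so corank 1. A Groebner basis of the Jacobian ideal J(g) in C{s,t} is {t^5, s}; counting standard monomials gives mu = 5. Corank 1: A-series; mu = 5 gives A_5. f is E_7 but g is A_5, hence not right-equivalent.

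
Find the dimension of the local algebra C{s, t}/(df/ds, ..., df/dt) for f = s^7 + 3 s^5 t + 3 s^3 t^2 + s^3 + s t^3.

7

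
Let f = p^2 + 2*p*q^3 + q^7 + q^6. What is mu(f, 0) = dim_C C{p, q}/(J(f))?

The Hessian of f at 0 is [[2, 0], [0, 0]] with rank 1, so corank 1. A Groebner basis of the Jacobian ideal J(f) in C{p,q} is {p + q^3, p^2}; counting standard monomials gives mu = 6. Corank 1: A-series; mu = 6 gives A_6.

6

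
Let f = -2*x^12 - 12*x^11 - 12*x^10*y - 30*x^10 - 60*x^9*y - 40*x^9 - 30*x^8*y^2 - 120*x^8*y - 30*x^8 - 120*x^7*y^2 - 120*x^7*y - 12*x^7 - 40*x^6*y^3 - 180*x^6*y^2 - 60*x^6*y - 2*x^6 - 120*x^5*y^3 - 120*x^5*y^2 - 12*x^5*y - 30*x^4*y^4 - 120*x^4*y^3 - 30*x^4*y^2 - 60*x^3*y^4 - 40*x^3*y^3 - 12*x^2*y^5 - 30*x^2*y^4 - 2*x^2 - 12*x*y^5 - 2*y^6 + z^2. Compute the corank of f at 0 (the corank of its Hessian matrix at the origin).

1

The Hessian at 0 is [[-4, 0, 0], [0, 0, 0], [0, 0, 2]] of rank 2; hence corank 1.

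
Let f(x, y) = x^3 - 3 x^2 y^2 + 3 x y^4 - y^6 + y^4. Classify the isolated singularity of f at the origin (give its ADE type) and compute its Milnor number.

Type E6, Milnor number mu = 6.

The Hessian of f at 0 has rank 0. Corank 2; j^3 = x^3 is a perfect cube, so E-series; the 4-jet and mu = 6 give E_6.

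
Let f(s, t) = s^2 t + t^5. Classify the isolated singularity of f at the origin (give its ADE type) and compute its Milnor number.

Type D_6, Milnor number mu = 6.

The Hessian of f at 0 has rank 0. Corank 2; j^3 = s^2*t has shape L^2 M (L != M), so D-series; mu = 6 gives D_6.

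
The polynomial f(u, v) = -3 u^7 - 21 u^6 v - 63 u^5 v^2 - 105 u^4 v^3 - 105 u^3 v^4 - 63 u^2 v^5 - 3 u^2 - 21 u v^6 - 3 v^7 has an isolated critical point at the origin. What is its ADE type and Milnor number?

The Hessian of f at 0 is [[-6, 0], [0, 0]] with rank 1, so corank 1. A Groebner basis of the Jacobian ideal J(f) in C{u,v} is {v^6, u}; counting standard monomials gives mu = 6. Corank 1: A-series; mu = 6 gives A_6.

Type A6, Milnor number mu = 6.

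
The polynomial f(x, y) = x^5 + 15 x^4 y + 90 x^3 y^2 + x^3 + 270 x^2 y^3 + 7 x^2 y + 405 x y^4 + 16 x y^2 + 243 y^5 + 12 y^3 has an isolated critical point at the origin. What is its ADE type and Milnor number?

The Hessian of f at 0 has rank 0. Corank 2; j^3 = (x + 2*y)^2*(x + 3*y) has shape L^2 M (L != M), so D-series; mu = 6 gives D_6.

Type D6, Milnor number mu = 6.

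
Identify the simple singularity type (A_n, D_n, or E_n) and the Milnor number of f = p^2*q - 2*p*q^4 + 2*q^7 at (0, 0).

Type D8, Milnor number mu = 8.

The Hessian of f at 0 has rank 0. Corank 2; j^3 = p^2*q has shape L^2 M (L != M), so D-series; mu = 8 gives D_8.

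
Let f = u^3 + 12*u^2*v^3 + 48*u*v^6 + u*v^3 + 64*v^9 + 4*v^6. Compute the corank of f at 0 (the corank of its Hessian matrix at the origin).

2

Hessian at 0 has rank 0.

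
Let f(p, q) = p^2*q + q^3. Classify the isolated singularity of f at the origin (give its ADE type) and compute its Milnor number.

The Hessian of f at 0 has rank 0. Corank 2; j^3 = q*(p^2 + q^2) splits into three distinct lines over C (the quadratic factor has nonzero discriminant), so D_4.

Type D_4, Milnor number mu = 4.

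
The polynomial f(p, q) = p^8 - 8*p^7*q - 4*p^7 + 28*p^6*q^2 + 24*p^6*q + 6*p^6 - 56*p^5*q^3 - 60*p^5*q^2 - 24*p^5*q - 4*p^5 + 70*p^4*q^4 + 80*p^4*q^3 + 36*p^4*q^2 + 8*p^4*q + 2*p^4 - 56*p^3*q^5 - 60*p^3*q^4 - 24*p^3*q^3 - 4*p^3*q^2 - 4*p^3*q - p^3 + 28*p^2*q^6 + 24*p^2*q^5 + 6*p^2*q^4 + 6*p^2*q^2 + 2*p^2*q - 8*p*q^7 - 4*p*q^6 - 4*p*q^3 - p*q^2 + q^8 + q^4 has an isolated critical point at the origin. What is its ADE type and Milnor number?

Type D5, Milnor number mu = 5.

The Hessian of f at 0 is [[0, 0], [0, 0]] with rank 0, so corank 2. A Groebner basis of the Jacobian ideal J(f) in C{p,q} is {p*q^2 + p*q/4 - q^2/4, p*q/4 + q^3 - q^2/4, p^2 - p*q}; counting standard monomials gives mu = 5. Corank 2; j^3 = -p*(p - q)^2 has shape L^2 M (L != M), so D-series; mu = 5 gives D_5.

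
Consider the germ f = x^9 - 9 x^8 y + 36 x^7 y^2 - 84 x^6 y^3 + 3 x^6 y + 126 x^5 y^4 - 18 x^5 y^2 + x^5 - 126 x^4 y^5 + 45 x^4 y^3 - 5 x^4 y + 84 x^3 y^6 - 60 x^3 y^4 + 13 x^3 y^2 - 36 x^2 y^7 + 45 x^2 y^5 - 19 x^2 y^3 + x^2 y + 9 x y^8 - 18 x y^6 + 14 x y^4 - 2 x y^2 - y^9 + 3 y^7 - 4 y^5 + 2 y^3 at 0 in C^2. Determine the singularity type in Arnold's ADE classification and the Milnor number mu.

The Hessian of f at 0 has rank 0. Corank 2; j^3 = y*(x^2 - 2*x*y + 2*y^2) splits into three distinct lines over C (the quadratic factor has nonzero discriminant), so D_4.

Type D_{4}, Milnor number mu = 4.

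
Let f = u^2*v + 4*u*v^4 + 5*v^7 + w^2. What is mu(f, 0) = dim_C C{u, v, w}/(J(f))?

The Hessian of f at 0 has rank 1. Corank 2; j^3 = u^2*v has shape L^2 M (L != M), so D-series; mu = 8 gives D_8.

8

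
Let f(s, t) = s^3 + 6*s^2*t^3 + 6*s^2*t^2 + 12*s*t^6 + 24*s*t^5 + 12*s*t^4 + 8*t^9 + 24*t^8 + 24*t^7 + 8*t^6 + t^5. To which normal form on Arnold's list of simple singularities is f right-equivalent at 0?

E_8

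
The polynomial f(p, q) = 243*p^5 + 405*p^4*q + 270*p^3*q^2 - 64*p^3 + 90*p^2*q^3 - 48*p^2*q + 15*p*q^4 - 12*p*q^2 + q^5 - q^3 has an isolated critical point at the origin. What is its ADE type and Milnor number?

Type E_8, Milnor number mu = 8.

The Hessian of f at 0 has rank 0. Corank 2; j^3 = -(4*p + q)^3 is a perfect cube, so E-series; the 5-jet and mu = 8 give E_8.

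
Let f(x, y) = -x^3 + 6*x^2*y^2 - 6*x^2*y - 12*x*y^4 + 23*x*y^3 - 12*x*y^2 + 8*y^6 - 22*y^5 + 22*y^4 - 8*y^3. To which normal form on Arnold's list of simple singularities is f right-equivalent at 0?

E_7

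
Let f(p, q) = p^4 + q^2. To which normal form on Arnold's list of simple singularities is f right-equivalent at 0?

A3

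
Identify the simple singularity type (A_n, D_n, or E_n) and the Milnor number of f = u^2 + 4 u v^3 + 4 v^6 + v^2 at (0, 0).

Type A1, Milnor number mu = 1.

The Hessian of f at 0 has rank 2. Corank 0: nondegenerate Morse point, so A_1.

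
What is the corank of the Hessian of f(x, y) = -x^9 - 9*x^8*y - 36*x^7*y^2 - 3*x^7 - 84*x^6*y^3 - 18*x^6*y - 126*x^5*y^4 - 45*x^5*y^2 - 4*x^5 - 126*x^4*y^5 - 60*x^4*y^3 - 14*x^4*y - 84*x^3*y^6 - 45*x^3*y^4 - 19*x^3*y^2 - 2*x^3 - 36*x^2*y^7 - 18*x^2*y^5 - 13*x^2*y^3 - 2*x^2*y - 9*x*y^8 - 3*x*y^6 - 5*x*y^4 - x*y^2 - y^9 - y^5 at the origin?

2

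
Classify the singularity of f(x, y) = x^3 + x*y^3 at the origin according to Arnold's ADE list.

E7

The Hessian of f at 0 is [[0, 0], [0, 0]] with rank 0, so corank 2. A Groebner basis of the Jacobian ideal J(f) in C{x,y} is {x^3, x*y^2, 3*x^2 + y^3}; counting standard monomials gives mu = 7. Corank 2; j^3 = x^3 is a perfect cube, so E-series; the 4-jet and mu = 7 give E_7.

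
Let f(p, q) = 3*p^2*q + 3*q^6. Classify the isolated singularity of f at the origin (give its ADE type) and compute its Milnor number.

Type D7, Milnor number mu = 7.

The Hessian of f at 0 has rank 0. Corank 2; j^3 = 3*p^2*q has shape L^2 M (L != M), so D-series; mu = 7 gives D_7.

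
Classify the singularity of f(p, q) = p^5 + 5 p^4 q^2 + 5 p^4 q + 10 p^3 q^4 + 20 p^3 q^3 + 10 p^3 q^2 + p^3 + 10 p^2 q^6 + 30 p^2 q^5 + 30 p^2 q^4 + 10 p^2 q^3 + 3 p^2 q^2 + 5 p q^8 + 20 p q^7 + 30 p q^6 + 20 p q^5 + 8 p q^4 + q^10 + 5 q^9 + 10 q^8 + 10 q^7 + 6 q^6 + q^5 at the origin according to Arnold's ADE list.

E_{8}

The Hessian of f at 0 is [[0, 0], [0, 0]] with rank 0, so corank 2. A Groebner basis of the Jacobian ideal J(f) in C{p,q} is {-p^2/4 + p*q^3 - p*q^2/2, p^2 + 2*p*q^2 + q^4, p^3, p^2*q + p^2/2 + p*q^2}; counting standard monomials gives mu = 8. Corank 2; j^3 = p^3 is a perfect cube, so E-series; the 5-jet and mu = 8 give E_8.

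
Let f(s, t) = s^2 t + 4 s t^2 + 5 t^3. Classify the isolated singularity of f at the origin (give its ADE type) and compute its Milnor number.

Type D_{4}, Milnor number mu = 4.

The Hessian of f at 0 has rank 0. Corank 2; j^3 = t*(s^2 + 4*s*t + 5*t^2) splits into three distinct lines over C (the quadratic factor has nonzero discriminant), so D_4.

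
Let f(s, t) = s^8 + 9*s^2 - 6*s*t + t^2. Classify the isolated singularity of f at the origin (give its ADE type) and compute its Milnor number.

The Hessian of f at 0 is [[18, -6], [-6, 2]] with rank 1, so corank 1. A Groebner basis of the Jacobian ideal J(f) in C{s,t} is {t^7, s - t/3}; counting standard monomials gives mu = 7. Corank 1: A-series; mu = 7 gives A_7.

Type A_7, Milnor number mu = 7.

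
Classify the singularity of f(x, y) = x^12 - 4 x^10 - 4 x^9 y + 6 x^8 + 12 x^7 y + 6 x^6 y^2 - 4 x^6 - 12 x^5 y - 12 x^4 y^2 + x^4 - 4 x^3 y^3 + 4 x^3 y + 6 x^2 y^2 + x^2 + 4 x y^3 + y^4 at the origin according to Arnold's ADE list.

A3

The Hessian of f at 0 has rank 1. Corank 1: A-series; mu = 3 gives A_3.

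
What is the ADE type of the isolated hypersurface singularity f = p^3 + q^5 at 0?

E8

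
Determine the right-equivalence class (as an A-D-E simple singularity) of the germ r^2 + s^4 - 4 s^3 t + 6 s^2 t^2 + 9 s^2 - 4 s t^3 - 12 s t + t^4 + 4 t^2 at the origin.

The Hessian of f at 0 is [[18, -12, 0], [-12, 8, 0], [0, 0, 2]] with rank 2, so corank 1. A Groebner basis of the Jacobian ideal J(f) in C{s,t,r} is {t^3, s - 2*t/3, r}; counting standard monomials gives mu = 3. Corank 1: A-series; mu = 3 gives A_3.

A3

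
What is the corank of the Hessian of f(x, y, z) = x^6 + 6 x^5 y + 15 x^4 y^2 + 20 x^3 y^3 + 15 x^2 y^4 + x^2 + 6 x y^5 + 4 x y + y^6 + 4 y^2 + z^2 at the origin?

Hessian at 0 has rank 2.

1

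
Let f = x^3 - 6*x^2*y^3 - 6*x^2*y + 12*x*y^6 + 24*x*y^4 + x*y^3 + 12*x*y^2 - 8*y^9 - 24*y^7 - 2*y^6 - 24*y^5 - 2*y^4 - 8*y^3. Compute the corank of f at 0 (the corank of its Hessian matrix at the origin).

Hessian at 0 has rank 0.

2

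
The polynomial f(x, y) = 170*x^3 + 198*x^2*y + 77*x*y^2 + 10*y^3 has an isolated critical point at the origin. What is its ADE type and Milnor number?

The Hessian of f at 0 has rank 0. Corank 2; j^3 = (5*x + 2*y)*(34*x^2 + 26*x*y + 5*y^2) splits into three distinct lines over C (the quadratic factor has nonzero discriminant), so D_4.

Type D4, Milnor number mu = 4.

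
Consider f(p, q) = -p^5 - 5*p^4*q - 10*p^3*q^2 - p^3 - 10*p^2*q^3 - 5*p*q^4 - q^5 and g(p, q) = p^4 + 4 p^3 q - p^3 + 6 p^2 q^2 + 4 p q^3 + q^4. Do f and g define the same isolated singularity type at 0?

The Hessian of f at 0 is [[0, 0], [0, 0]] with rank 0, so corank 2. A Groebner basis of the Jacobian ideal J(f) in C{p,q} is {q^5, p*q^3 + q^4/4, p^2}; counting standard monomials gives mu = 8. Corank 2; j^3 = -p^3 is a perfect cube, so E-series; the 5-jet and mu = 8 give E_8. The Hessian of g at 0 is [[0, 0], [0, 0]] with rank 0, so corank 2. A Groebner basis of the Jacobian ideal J(g) in C{p,q} is {q^4, p*q^2 + q^3/3, p^2}; counting standard monomials gives mu = 6. Corank 2; j^3 = -p^3 is a perfect cube, so E-series; the 4-jet and mu = 6 give E_6. f is E_8 but g is E_6, hence not right-equivalent.

No.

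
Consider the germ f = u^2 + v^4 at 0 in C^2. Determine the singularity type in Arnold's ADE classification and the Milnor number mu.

The Hessian of f at 0 has rank 1. Corank 1: A-series; mu = 3 gives A_3.

Type A_3, Milnor number mu = 3.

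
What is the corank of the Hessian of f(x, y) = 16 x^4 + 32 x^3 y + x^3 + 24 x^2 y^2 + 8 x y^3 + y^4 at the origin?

The Hessian at 0 is [[0, 0], [0, 0]] of rank 0; hence corank 2.

2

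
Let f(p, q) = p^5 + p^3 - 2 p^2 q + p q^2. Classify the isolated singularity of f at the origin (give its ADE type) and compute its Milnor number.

Type D6, Milnor number mu = 6.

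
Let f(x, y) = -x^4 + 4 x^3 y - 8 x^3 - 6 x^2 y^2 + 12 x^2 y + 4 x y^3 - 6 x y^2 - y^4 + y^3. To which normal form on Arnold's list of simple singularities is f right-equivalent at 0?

E6

The Hessian of f at 0 has rank 0. Corank 2; j^3 = -(2*x - y)^3 is a perfect cube, so E-series; the 4-jet and mu = 6 give E_6.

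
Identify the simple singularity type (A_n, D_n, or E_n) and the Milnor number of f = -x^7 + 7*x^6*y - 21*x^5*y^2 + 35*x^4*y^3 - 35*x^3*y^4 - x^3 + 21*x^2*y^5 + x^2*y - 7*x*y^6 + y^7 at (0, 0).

Type D8, Milnor number mu = 8.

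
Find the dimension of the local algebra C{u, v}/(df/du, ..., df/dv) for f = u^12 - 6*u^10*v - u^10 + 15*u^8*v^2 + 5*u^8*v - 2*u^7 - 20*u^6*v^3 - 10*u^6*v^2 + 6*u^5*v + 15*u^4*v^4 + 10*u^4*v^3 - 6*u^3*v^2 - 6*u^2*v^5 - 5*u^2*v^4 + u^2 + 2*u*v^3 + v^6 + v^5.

The Hessian of f at 0 is [[2, 0], [0, 0]] with rank 1, so corank 1. A Groebner basis of the Jacobian ideal J(f) in C{u,v} is {u + v^3, u^2, u*v}; counting standard monomials gives mu = 4. Corank 1: A-series; mu = 4 gives A_4.

4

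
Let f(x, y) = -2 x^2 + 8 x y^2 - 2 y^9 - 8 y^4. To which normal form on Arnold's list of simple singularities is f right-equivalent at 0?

A_{8}

The Hessian of f at 0 has rank 1. Corank 1: A-series; mu = 8 gives A_8.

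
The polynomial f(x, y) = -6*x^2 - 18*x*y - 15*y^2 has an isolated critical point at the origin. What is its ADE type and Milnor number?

Type A_{1}, Milnor number mu = 1.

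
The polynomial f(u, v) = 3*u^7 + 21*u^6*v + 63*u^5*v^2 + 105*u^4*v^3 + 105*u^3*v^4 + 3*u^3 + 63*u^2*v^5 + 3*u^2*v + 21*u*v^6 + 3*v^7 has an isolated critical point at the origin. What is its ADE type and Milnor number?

The Hessian of f at 0 has rank 0. Corank 2; j^3 = 3*u^2*(u + v) has shape L^2 M (L != M), so D-series; mu = 8 gives D_8.

Type D_{8}, Milnor number mu = 8.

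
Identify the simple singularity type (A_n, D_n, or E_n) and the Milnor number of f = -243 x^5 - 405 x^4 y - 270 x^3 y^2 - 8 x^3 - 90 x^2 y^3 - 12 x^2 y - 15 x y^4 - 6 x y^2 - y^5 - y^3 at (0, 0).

Type E_8, Milnor number mu = 8.

The Hessian of f at 0 is [[0, 0], [0, 0]] with rank 0, so corank 2. A Groebner basis of the Jacobian ideal J(f) in C{x,y} is {y^5, x*y^3 + 11*y^4/24, x^2 + x*y + y^2/4}; counting standard monomials gives mu = 8. Corank 2; j^3 = -(2*x + y)^3 is a perfect cube, so E-series; the 5-jet and mu = 8 give E_8.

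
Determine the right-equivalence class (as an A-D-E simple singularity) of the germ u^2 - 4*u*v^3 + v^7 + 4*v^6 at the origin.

A_6

The Hessian of f at 0 has rank 1. Corank 1: A-series; mu = 6 gives A_6.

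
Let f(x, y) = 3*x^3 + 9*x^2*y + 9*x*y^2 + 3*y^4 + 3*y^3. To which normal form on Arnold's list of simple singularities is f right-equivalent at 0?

The Hessian of f at 0 has rank 0. Corank 2; j^3 = 3*(x + y)^3 is a perfect cube, so E-series; the 4-jet and mu = 6 give E_6.

E6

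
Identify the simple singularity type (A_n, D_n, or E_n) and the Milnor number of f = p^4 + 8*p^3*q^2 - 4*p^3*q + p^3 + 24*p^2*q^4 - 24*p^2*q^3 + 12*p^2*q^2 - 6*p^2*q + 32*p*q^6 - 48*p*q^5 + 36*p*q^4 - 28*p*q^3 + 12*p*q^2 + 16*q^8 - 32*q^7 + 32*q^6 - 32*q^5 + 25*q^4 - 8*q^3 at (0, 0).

Type E_{6}, Milnor number mu = 6.

The Hessian of f at 0 has rank 0. Corank 2; j^3 = (p - 2*q)^3 is a perfect cube, so E-series; the 4-jet and mu = 6 give E_6.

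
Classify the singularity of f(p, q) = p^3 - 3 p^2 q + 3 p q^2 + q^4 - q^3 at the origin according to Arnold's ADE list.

E6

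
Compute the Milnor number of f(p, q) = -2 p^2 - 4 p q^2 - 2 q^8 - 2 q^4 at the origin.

The Hessian of f at 0 has rank 1. Corank 1: A-series; mu = 7 gives A_7.

7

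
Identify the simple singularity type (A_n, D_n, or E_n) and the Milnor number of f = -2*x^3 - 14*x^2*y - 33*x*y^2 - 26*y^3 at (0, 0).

Type D4, Milnor number mu = 4.

The Hessian of f at 0 is [[0, 0], [0, 0]] with rank 0, so corank 2. A Groebner basis of the Jacobian ideal J(f) in C{x,y} is {y^3, x^2 - 3*y^2/2, x*y + 3*y^2/2}; counting standard monomials gives mu = 4. Corank 2; j^3 = -(x + 2*y)*(2*x^2 + 10*x*y + 13*y^2) splits into three distinct lines over C (the quadratic factor has nonzero discriminant), so D_4.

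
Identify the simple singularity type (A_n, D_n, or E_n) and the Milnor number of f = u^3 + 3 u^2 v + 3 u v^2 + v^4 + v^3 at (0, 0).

Type E_{6}, Milnor number mu = 6.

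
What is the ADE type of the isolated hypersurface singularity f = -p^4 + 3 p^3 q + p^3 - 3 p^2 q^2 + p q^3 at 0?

E7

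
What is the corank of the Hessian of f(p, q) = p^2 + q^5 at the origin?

Hessian at 0 has rank 1.

1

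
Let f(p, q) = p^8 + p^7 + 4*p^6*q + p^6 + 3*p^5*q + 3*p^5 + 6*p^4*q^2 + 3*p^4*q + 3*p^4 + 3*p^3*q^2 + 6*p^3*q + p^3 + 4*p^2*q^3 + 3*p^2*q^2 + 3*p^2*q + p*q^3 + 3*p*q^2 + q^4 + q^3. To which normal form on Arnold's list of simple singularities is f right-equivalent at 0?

The Hessian of f at 0 has rank 0. Corank 2; j^3 = (p + q)^3 is a perfect cube, so E-series; the 4-jet and mu = 7 give E_7.

E_7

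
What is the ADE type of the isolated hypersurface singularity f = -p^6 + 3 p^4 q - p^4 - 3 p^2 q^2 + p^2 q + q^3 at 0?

The Hessian of f at 0 is [[0, 0], [0, 0]] with rank 0, so corank 2. A Groebner basis of the Jacobian ideal J(f) in C{p,q} is {q^3, p^2 + 3*q^2, p*q}; counting standard monomials gives mu = 4. Corank 2; j^3 = q*(p^2 + q^2) splits into three distinct lines over C (the quadratic factor has nonzero discriminant), so D_4.

D_4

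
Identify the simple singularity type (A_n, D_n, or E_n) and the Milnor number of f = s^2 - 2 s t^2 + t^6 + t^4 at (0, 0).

The Hessian of f at 0 has rank 1. Corank 1: A-series; mu = 5 gives A_5.

Type A5, Milnor number mu = 5.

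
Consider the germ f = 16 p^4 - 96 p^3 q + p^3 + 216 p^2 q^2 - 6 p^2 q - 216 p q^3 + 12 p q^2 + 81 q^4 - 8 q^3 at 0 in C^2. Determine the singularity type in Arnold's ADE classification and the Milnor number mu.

The Hessian of f at 0 is [[0, 0], [0, 0]] with rank 0, so corank 2. A Groebner basis of the Jacobian ideal J(f) in C{p,q} is {q^4, p*q^2 - 11*q^3/6, p^2 - 4*p*q + 4*q^2}; counting standard monomials gives mu = 6. Corank 2; j^3 = (p - 2*q)^3 is a perfect cube, so E-series; the 4-jet and mu = 6 give E_6.

Type E_{6}, Milnor number mu = 6.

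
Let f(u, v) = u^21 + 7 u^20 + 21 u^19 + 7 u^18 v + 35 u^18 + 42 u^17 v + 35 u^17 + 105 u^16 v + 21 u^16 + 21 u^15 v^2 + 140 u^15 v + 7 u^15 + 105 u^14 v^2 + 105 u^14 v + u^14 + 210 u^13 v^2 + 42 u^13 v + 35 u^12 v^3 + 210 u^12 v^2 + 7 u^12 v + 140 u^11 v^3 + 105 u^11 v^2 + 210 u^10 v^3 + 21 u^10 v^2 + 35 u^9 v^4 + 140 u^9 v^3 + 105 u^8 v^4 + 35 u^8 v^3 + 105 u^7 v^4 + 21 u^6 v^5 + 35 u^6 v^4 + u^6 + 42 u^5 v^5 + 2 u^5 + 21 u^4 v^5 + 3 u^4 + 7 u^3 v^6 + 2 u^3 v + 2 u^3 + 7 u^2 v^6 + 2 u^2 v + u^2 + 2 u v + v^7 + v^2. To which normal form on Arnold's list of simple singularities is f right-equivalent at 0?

A_{6}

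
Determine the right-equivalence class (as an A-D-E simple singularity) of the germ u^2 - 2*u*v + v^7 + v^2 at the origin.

The Hessian of f at 0 has rank 1. Corank 1: A-series; mu = 6 gives A_6.

A_6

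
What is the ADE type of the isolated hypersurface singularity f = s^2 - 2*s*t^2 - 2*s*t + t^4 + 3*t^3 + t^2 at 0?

The Hessian of f at 0 is [[2, -2], [-2, 2]] with rank 1, so corank 1. A Groebner basis of the Jacobian ideal J(f) in C{s,t} is {t^2, s - t}; counting standard monomials gives mu = 2. Corank 1: A-series; mu = 2 gives A_2.

A2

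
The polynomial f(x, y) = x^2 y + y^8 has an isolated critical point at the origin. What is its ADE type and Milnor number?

The Hessian of f at 0 has rank 0. Corank 2; j^3 = x^2*y has shape L^2 M (L != M), so D-series; mu = 9 gives D_9.

Type D_{9}, Milnor number mu = 9.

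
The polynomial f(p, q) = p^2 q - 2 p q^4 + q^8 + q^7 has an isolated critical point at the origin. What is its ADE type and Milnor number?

The Hessian of f at 0 is [[0, 0], [0, 0]] with rank 0, so corank 2. A Groebner basis of the Jacobian ideal J(f) in C{p,q} is {p^2*q^2, -8*p^2*q - p^2 + p*q^3, -p*q + q^4, p^3}; counting standard monomials gives mu = 9. Corank 2; j^3 = p^2*q has shape L^2 M (L != M), so D-series; mu = 9 gives D_9.

Type D_{9}, Milnor number mu = 9.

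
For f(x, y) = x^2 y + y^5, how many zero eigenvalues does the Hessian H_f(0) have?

Hessian at 0 has rank 0.

2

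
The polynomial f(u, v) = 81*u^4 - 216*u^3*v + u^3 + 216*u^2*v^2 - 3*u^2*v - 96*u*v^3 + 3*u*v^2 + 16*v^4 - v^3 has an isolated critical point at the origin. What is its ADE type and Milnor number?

Type E_{6}, Milnor number mu = 6.

The Hessian of f at 0 has rank 0. Corank 2; j^3 = (u - v)^3 is a perfect cube, so E-series; the 4-jet and mu = 6 give E_6.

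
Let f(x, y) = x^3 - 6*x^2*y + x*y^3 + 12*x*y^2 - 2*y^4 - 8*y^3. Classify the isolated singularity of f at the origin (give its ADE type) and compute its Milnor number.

Type E7, Milnor number mu = 7.

The Hessian of f at 0 has rank 0. Corank 2; j^3 = (x - 2*y)^3 is a perfect cube, so E-series; the 4-jet and mu = 7 give E_7.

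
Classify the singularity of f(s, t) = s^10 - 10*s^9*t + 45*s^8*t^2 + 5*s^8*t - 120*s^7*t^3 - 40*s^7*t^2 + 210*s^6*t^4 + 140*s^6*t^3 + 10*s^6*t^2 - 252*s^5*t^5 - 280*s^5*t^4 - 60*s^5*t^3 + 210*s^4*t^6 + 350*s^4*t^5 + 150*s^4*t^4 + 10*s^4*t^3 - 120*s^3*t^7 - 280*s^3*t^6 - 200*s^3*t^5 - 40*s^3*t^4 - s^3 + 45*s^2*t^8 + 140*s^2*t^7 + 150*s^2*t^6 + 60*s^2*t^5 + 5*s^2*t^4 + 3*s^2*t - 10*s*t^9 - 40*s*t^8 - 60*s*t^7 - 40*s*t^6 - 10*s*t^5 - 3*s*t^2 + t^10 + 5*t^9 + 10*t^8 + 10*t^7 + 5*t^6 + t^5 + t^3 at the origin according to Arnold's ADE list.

The Hessian of f at 0 is [[0, 0], [0, 0]] with rank 0, so corank 2. A Groebner basis of the Jacobian ideal J(f) in C{s,t} is {t^4, s^2 - 2*s*t + t^2}; counting standard monomials gives mu = 8. Corank 2; j^3 = -(s - t)^3 is a perfect cube, so E-series; the 5-jet and mu = 8 give E_8.

E_{8}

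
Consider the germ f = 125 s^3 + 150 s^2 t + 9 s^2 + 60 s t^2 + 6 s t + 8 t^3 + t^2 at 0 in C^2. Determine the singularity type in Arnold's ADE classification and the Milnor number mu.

Type A2, Milnor number mu = 2.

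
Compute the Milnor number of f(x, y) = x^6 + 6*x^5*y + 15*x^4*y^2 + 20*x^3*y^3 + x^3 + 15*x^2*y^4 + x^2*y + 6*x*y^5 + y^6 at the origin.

7

The Hessian of f at 0 has rank 0. Corank 2; j^3 = x^2*(x + y) has shape L^2 M (L != M), so D-series; mu = 7 gives D_7.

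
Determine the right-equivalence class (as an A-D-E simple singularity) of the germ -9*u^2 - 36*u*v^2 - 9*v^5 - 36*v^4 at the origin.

A_4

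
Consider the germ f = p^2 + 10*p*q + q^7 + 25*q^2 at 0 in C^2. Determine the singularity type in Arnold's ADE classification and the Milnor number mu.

The Hessian of f at 0 has rank 1. Corank 1: A-series; mu = 6 gives A_6.

Type A_6, Milnor number mu = 6.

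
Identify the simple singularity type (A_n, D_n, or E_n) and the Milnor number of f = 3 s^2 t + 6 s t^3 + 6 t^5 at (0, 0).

The Hessian of f at 0 has rank 0. Corank 2; j^3 = 3*s^2*t has shape L^2 M (L != M), so D-series; mu = 6 gives D_6.

Type D6, Milnor number mu = 6.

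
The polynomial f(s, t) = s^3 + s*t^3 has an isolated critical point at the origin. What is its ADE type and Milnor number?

Type E7, Milnor number mu = 7.

The Hessian of f at 0 has rank 0. Corank 2; j^3 = s^3 is a perfect cube, so E-series; the 4-jet and mu = 7 give E_7.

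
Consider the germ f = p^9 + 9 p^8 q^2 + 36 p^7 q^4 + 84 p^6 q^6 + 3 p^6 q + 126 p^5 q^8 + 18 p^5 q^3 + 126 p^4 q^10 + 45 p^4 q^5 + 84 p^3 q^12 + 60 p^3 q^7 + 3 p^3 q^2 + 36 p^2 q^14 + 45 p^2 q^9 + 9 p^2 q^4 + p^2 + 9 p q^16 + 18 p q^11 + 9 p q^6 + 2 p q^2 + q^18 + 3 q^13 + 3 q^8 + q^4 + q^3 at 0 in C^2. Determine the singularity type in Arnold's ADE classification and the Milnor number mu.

Type A_{2}, Milnor number mu = 2.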